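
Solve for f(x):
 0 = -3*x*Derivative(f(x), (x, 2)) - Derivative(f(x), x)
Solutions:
 f(x) = C1 + C2*x^(2/3)


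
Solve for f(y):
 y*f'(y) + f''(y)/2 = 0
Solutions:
 f(y) = C1 + C2*erf(y)


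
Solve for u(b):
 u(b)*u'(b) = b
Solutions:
 u(b) = -sqrt(C1 + b^2)
 u(b) = sqrt(C1 + b^2)


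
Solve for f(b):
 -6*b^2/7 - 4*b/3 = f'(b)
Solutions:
 f(b) = C1 - 2*b^3/7 - 2*b^2/3


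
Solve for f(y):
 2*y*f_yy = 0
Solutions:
 f(y) = C1 + C2*y


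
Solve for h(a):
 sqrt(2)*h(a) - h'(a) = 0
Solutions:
 h(a) = C1*exp(sqrt(2)*a)


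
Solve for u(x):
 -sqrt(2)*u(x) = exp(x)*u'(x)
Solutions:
 u(x) = C1*exp(sqrt(2)*exp(-x))


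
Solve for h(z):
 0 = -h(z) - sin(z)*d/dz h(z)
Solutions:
 h(z) = C1*sqrt(cos(z) + 1)/sqrt(cos(z) - 1)


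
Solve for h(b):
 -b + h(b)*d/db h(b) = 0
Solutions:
 h(b) = -sqrt(C1 + b^2)
 h(b) = sqrt(C1 + b^2)


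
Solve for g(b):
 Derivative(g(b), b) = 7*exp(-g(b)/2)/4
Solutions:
 g(b) = 2*log(C1 + 7*b/8)


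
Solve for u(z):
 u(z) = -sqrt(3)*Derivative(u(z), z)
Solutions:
 u(z) = C1*exp(-sqrt(3)*z/3)


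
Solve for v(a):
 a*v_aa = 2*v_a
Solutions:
 v(a) = C1 + C2*a^3


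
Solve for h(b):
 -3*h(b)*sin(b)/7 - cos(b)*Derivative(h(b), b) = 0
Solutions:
 h(b) = C1*cos(b)^(3/7)


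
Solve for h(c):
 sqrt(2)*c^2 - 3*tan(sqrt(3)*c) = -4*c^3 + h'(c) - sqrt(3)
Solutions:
 h(c) = C1 + c^4 + sqrt(2)*c^3/3 + sqrt(3)*c + sqrt(3)*log(cos(sqrt(3)*c))


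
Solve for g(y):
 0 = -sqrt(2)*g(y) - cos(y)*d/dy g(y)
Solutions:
 g(y) = C1*(sin(y) - 1)^(sqrt(2)/2)/(sin(y) + 1)^(sqrt(2)/2)


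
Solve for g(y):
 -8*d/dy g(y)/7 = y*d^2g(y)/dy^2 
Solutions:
 g(y) = C1 + C2/y^(1/7)


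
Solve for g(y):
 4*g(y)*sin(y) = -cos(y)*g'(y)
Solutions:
 g(y) = C1*cos(y)^4


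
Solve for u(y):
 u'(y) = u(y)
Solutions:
 u(y) = C1*exp(y)


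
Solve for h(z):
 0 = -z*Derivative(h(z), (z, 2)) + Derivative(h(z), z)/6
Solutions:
 h(z) = C1 + C2*z^(7/6)


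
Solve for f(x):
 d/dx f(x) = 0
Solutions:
 f(x) = C1


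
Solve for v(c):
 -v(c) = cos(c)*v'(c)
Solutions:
 v(c) = C1*sqrt(sin(c) - 1)/sqrt(sin(c) + 1)


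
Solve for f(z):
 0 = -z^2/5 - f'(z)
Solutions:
 f(z) = C1 - z^3/15


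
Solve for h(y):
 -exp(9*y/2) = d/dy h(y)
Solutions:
 h(y) = C1 - 2*exp(9*y/2)/9


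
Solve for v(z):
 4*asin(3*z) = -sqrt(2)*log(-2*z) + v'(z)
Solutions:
 v(z) = C1 + sqrt(2)*z*(log(-z) - 1) + 4*z*asin(3*z) + sqrt(2)*z*log(2) + 4*sqrt(1 - 9*z^2)/3


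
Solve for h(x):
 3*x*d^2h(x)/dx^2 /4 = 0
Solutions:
 h(x) = C1 + C2*x


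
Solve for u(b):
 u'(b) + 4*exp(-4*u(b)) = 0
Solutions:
 u(b) = log(-I*(C1 - 16*b)^(1/4))
 u(b) = log(I*(C1 - 16*b)^(1/4))
 u(b) = log(-(C1 - 16*b)^(1/4))
 u(b) = log(C1 - 16*b)/4


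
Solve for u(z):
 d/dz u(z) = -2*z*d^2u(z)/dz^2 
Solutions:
 u(z) = C1 + C2*sqrt(z)


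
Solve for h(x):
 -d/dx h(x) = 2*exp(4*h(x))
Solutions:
 h(x) = log(-I*(1/(C1 + 8*x))^(1/4))
 h(x) = log(I*(1/(C1 + 8*x))^(1/4))
 h(x) = log(-(1/(C1 + 8*x))^(1/4))
 h(x) = log(1/(C1 + 8*x))/4


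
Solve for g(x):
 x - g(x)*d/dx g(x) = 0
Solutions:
 g(x) = -sqrt(C1 + x^2)
 g(x) = sqrt(C1 + x^2)


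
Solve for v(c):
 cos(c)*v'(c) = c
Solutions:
 v(c) = C1 + Integral(c/cos(c), c)


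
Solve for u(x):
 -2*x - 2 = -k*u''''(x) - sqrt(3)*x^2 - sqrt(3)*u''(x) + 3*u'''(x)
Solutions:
 u(x) = C1 + C2*x + C3*exp(x*(3 - sqrt(-4*sqrt(3)*k + 9))/(2*k)) + C4*exp(x*(sqrt(-4*sqrt(3)*k + 9) + 3)/(2*k)) - x^4/12 - 2*sqrt(3)*x^3/9 + x^2*(sqrt(3)*k/3 - 2 + sqrt(3)/3)


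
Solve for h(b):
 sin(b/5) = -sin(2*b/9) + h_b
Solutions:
 h(b) = C1 - 5*cos(b/5) - 9*cos(2*b/9)/2


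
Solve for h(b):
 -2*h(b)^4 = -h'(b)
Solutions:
 h(b) = (-1/(C1 + 6*b))^(1/3)
 h(b) = (-1/(C1 + 2*b))^(1/3)*(-3^(2/3) - 3*3^(1/6)*I)/6
 h(b) = (-1/(C1 + 2*b))^(1/3)*(-3^(2/3) + 3*3^(1/6)*I)/6


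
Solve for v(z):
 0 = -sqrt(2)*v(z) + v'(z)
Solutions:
 v(z) = C1*exp(sqrt(2)*z)


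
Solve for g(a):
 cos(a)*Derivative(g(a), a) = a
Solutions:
 g(a) = C1 + Integral(a/cos(a), a)


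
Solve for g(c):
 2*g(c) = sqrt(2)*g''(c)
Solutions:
 g(c) = C1*exp(-2^(1/4)*c) + C2*exp(2^(1/4)*c)


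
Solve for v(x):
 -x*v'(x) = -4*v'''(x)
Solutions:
 v(x) = C1 + Integral(C2*airyai(2^(1/3)*x/2) + C3*airybi(2^(1/3)*x/2), x)


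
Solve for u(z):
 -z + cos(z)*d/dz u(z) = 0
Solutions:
 u(z) = C1 + Integral(z/cos(z), z)


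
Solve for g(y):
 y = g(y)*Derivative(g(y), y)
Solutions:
 g(y) = -sqrt(C1 + y^2)
 g(y) = sqrt(C1 + y^2)


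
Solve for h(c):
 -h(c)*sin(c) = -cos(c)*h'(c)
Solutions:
 h(c) = C1/cos(c)


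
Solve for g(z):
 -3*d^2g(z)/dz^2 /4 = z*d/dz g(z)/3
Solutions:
 g(z) = C1 + C2*erf(sqrt(2)*z/3)


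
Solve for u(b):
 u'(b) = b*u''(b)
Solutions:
 u(b) = C1 + C2*b^2


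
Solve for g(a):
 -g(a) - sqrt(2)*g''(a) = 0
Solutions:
 g(a) = C1*sin(2^(3/4)*a/2) + C2*cos(2^(3/4)*a/2)


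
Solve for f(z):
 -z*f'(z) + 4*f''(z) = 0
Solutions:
 f(z) = C1 + C2*erfi(sqrt(2)*z/4)


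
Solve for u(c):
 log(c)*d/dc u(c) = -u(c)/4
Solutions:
 u(c) = C1*exp(-li(c)/4)


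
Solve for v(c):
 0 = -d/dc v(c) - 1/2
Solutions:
 v(c) = C1 - c/2


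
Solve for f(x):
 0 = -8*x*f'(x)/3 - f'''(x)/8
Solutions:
 f(x) = C1 + Integral(C2*airyai(-4*3^(2/3)*x/3) + C3*airybi(-4*3^(2/3)*x/3), x)


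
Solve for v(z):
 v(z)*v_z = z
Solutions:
 v(z) = -sqrt(C1 + z^2)
 v(z) = sqrt(C1 + z^2)


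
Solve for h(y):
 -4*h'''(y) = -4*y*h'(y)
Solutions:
 h(y) = C1 + Integral(C2*airyai(y) + C3*airybi(y), y)


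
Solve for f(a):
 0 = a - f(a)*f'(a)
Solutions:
 f(a) = -sqrt(C1 + a^2)
 f(a) = sqrt(C1 + a^2)


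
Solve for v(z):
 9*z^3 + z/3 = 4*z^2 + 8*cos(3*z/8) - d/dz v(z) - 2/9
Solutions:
 v(z) = C1 - 9*z^4/4 + 4*z^3/3 - z^2/6 - 2*z/9 + 64*sin(3*z/8)/3


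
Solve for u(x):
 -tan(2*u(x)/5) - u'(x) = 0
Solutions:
 u(x) = -5*asin(C1*exp(-2*x/5))/2 + 5*pi/2
 u(x) = 5*asin(C1*exp(-2*x/5))/2


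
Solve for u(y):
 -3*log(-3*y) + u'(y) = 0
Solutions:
 u(y) = C1 + 3*y*log(-y) + 3*y*(-1 + log(3))


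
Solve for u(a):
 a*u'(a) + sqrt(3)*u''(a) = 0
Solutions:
 u(a) = C1 + C2*erf(sqrt(2)*3^(3/4)*a/6)


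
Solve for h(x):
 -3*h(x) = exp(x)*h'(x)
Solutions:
 h(x) = C1*exp(3*exp(-x))


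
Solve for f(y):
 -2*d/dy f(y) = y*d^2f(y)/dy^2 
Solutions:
 f(y) = C1 + C2/y


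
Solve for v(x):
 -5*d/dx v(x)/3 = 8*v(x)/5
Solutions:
 v(x) = C1*exp(-24*x/25)


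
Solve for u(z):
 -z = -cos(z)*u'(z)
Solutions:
 u(z) = C1 + Integral(z/cos(z), z)


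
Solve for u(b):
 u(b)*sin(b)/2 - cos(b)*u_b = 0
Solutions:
 u(b) = C1/sqrt(cos(b))


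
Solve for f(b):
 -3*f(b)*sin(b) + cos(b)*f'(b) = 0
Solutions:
 f(b) = C1/cos(b)^3


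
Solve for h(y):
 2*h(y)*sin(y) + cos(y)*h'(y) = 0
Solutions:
 h(y) = C1*cos(y)^2


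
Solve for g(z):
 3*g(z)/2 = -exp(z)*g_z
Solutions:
 g(z) = C1*exp(3*exp(-z)/2)


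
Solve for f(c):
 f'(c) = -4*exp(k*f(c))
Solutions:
 f(c) = Piecewise((log(1/(C1*k + 4*c*k))/k, Ne(k, 0)), (nan, True))
 f(c) = Piecewise((C1 - 4*c, Eq(k, 0)), (nan, True))


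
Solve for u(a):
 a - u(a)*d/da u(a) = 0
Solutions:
 u(a) = -sqrt(C1 + a^2)
 u(a) = sqrt(C1 + a^2)


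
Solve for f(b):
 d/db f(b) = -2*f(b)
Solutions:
 f(b) = C1*exp(-2*b)


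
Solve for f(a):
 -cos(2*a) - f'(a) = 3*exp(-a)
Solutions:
 f(a) = C1 - sin(2*a)/2 + 3*exp(-a)


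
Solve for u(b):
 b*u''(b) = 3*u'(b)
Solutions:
 u(b) = C1 + C2*b^4


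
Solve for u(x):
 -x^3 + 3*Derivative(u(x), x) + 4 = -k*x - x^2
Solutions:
 u(x) = C1 - k*x^2/6 + x^4/12 - x^3/9 - 4*x/3


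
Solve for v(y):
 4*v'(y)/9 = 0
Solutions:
 v(y) = C1


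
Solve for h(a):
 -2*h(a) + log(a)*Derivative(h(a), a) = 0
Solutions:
 h(a) = C1*exp(2*li(a))


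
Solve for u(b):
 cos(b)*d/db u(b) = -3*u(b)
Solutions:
 u(b) = C1*(sin(b) - 1)^(3/2)/(sin(b) + 1)^(3/2)


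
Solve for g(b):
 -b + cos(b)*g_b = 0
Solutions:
 g(b) = C1 + Integral(b/cos(b), b)


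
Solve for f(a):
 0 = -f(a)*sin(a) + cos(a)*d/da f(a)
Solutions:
 f(a) = C1/cos(a)


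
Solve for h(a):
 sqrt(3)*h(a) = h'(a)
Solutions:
 h(a) = C1*exp(sqrt(3)*a)


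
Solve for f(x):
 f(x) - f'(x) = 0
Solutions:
 f(x) = C1*exp(x)


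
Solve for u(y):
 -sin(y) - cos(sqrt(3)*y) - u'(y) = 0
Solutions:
 u(y) = C1 - sqrt(3)*sin(sqrt(3)*y)/3 + cos(y)


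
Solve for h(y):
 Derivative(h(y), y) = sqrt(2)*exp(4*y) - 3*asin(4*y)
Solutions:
 h(y) = C1 - 3*y*asin(4*y) - 3*sqrt(1 - 16*y^2)/4 + sqrt(2)*exp(4*y)/4


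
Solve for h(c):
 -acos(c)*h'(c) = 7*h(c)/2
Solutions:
 h(c) = C1*exp(-7*Integral(1/acos(c), c)/2)


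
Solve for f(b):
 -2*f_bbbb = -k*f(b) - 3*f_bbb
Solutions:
 f(b) = C1*exp(b*Piecewise((-sqrt(-3^(2/3)*k^(1/3)/2 + 9/16)/2 - sqrt(3^(2/3)*k^(1/3)/2 + 9/8 - 27/(32*sqrt(-3^(2/3)*k^(1/3)/2 + 9/16)))/2 + 3/8, Eq(k, 0)), (-sqrt(-k/(3*(-9*k/128 + sqrt(k^3/216 + 81*k^2/16384))^(1/3)) + 2*(-9*k/128 + sqrt(k^3/216 + 81*k^2/16384))^(1/3) + 9/16)/2 - sqrt(k/(3*(-9*k/128 + sqrt(k^3/216 + 81*k^2/16384))^(1/3)) - 2*(-9*k/128 + sqrt(k^3/216 + 81*k^2/16384))^(1/3) + 9/8 - 27/(32*sqrt(-k/(3*(-9*k/128 + sqrt(k^3/216 + 81*k^2/16384))^(1/3)) + 2*(-9*k/128 + sqrt(k^3/216 + 81*k^2/16384))^(1/3) + 9/16)))/2 + 3/8, True))) + C2*exp(b*Piecewise((-sqrt(-3^(2/3)*k^(1/3)/2 + 9/16)/2 + sqrt(3^(2/3)*k^(1/3)/2 + 9/8 - 27/(32*sqrt(-3^(2/3)*k^(1/3)/2 + 9/16)))/2 + 3/8, Eq(k, 0)), (-sqrt(-k/(3*(-9*k/128 + sqrt(k^3/216 + 81*k^2/16384))^(1/3)) + 2*(-9*k/128 + sqrt(k^3/216 + 81*k^2/16384))^(1/3) + 9/16)/2 + sqrt(k/(3*(-9*k/128 + sqrt(k^3/216 + 81*k^2/16384))^(1/3)) - 2*(-9*k/128 + sqrt(k^3/216 + 81*k^2/16384))^(1/3) + 9/8 - 27/(32*sqrt(-k/(3*(-9*k/128 + sqrt(k^3/216 + 81*k^2/16384))^(1/3)) + 2*(-9*k/128 + sqrt(k^3/216 + 81*k^2/16384))^(1/3) + 9/16)))/2 + 3/8, True))) + C3*exp(b*Piecewise((sqrt(-3^(2/3)*k^(1/3)/2 + 9/16)/2 - sqrt(3^(2/3)*k^(1/3)/2 + 9/8 + 27/(32*sqrt(-3^(2/3)*k^(1/3)/2 + 9/16)))/2 + 3/8, Eq(k, 0)), (sqrt(-k/(3*(-9*k/128 + sqrt(k^3/216 + 81*k^2/16384))^(1/3)) + 2*(-9*k/128 + sqrt(k^3/216 + 81*k^2/16384))^(1/3) + 9/16)/2 - sqrt(k/(3*(-9*k/128 + sqrt(k^3/216 + 81*k^2/16384))^(1/3)) - 2*(-9*k/128 + sqrt(k^3/216 + 81*k^2/16384))^(1/3) + 9/8 + 27/(32*sqrt(-k/(3*(-9*k/128 + sqrt(k^3/216 + 81*k^2/16384))^(1/3)) + 2*(-9*k/128 + sqrt(k^3/216 + 81*k^2/16384))^(1/3) + 9/16)))/2 + 3/8, True))) + C4*exp(b*Piecewise((sqrt(-3^(2/3)*k^(1/3)/2 + 9/16)/2 + sqrt(3^(2/3)*k^(1/3)/2 + 9/8 + 27/(32*sqrt(-3^(2/3)*k^(1/3)/2 + 9/16)))/2 + 3/8, Eq(k, 0)), (sqrt(-k/(3*(-9*k/128 + sqrt(k^3/216 + 81*k^2/16384))^(1/3)) + 2*(-9*k/128 + sqrt(k^3/216 + 81*k^2/16384))^(1/3) + 9/16)/2 + sqrt(k/(3*(-9*k/128 + sqrt(k^3/216 + 81*k^2/16384))^(1/3)) - 2*(-9*k/128 + sqrt(k^3/216 + 81*k^2/16384))^(1/3) + 9/8 + 27/(32*sqrt(-k/(3*(-9*k/128 + sqrt(k^3/216 + 81*k^2/16384))^(1/3)) + 2*(-9*k/128 + sqrt(k^3/216 + 81*k^2/16384))^(1/3) + 9/16)))/2 + 3/8, True)))


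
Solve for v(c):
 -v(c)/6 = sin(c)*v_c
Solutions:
 v(c) = C1*(cos(c) + 1)^(1/12)/(cos(c) - 1)^(1/12)


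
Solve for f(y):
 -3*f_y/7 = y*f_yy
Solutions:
 f(y) = C1 + C2*y^(4/7)


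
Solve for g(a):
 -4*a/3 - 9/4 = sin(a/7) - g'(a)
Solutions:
 g(a) = C1 + 2*a^2/3 + 9*a/4 - 7*cos(a/7)


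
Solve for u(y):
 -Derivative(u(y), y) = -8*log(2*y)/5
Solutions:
 u(y) = C1 + 8*y*log(y)/5 - 8*y/5 + 8*y*log(2)/5


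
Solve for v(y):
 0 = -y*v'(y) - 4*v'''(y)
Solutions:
 v(y) = C1 + Integral(C2*airyai(-2^(1/3)*y/2) + C3*airybi(-2^(1/3)*y/2), y)


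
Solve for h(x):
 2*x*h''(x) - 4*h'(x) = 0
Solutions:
 h(x) = C1 + C2*x^3


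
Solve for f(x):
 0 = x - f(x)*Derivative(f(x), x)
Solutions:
 f(x) = -sqrt(C1 + x^2)
 f(x) = sqrt(C1 + x^2)


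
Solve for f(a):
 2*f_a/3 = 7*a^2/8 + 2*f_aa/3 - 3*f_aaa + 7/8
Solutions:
 f(a) = C1 + 7*a^3/16 + 21*a^2/16 - 63*a/8 + (C2*sin(sqrt(17)*a/9) + C3*cos(sqrt(17)*a/9))*exp(a/9)


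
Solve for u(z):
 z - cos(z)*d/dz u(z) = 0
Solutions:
 u(z) = C1 + Integral(z/cos(z), z)


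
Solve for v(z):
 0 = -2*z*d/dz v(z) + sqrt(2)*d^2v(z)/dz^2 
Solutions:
 v(z) = C1 + C2*erfi(2^(3/4)*z/2)


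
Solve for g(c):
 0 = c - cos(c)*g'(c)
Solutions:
 g(c) = C1 + Integral(c/cos(c), c)


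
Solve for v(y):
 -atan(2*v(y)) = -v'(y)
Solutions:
 Integral(1/atan(2*_y), (_y, v(y))) = C1 + y


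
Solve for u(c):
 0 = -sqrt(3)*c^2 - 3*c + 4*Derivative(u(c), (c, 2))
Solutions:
 u(c) = C1 + C2*c + sqrt(3)*c^4/48 + c^3/8


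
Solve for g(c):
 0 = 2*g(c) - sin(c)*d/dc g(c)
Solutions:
 g(c) = C1*(cos(c) - 1)/(cos(c) + 1)


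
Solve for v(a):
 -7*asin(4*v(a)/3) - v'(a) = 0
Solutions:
 Integral(1/asin(4*_y/3), (_y, v(a))) = C1 - 7*a


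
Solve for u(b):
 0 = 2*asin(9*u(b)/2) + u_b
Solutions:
 Integral(1/asin(9*_y/2), (_y, u(b))) = C1 - 2*b


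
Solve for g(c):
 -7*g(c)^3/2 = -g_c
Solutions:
 g(c) = -sqrt(-1/(C1 + 7*c))
 g(c) = sqrt(-1/(C1 + 7*c))


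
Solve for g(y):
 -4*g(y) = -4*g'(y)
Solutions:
 g(y) = C1*exp(y)


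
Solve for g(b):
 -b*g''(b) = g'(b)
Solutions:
 g(b) = C1 + C2*log(b)


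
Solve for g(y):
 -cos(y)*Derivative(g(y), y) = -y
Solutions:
 g(y) = C1 + Integral(y/cos(y), y)


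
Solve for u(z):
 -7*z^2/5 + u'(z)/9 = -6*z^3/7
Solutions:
 u(z) = C1 - 27*z^4/14 + 21*z^3/5


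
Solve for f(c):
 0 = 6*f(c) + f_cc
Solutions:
 f(c) = C1*sin(sqrt(6)*c) + C2*cos(sqrt(6)*c)


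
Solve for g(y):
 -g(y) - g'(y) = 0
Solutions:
 g(y) = C1*exp(-y)


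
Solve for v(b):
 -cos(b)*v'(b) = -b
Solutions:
 v(b) = C1 + Integral(b/cos(b), b)


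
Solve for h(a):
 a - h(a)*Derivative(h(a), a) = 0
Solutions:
 h(a) = -sqrt(C1 + a^2)
 h(a) = sqrt(C1 + a^2)


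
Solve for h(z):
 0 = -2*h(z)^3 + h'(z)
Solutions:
 h(z) = -sqrt(2)*sqrt(-1/(C1 + 2*z))/2
 h(z) = sqrt(2)*sqrt(-1/(C1 + 2*z))/2


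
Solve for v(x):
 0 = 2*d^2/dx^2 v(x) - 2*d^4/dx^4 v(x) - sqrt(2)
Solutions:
 v(x) = C1 + C2*x + C3*exp(-x) + C4*exp(x) + sqrt(2)*x^2/4


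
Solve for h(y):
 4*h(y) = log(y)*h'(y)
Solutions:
 h(y) = C1*exp(4*li(y))


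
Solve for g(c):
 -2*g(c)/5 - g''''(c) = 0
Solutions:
 g(c) = (C1*sin(10^(3/4)*c/10) + C2*cos(10^(3/4)*c/10))*exp(-10^(3/4)*c/10) + (C3*sin(10^(3/4)*c/10) + C4*cos(10^(3/4)*c/10))*exp(10^(3/4)*c/10)


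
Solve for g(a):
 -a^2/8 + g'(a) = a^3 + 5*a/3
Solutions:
 g(a) = C1 + a^4/4 + a^3/24 + 5*a^2/6


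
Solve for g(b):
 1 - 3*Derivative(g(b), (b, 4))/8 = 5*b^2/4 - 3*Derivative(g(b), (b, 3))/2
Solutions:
 g(b) = C1 + C2*b + C3*b^2 + C4*exp(4*b) + b^5/72 + 5*b^4/288 - 3*b^3/32


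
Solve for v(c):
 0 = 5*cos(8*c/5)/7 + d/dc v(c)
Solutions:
 v(c) = C1 - 25*sin(8*c/5)/56


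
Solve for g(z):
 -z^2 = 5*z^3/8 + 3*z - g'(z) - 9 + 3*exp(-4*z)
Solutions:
 g(z) = C1 + 5*z^4/32 + z^3/3 + 3*z^2/2 - 9*z - 3*exp(-4*z)/4


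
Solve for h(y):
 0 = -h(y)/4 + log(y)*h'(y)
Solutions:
 h(y) = C1*exp(li(y)/4)


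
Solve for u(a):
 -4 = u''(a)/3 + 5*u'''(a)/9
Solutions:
 u(a) = C1 + C2*a + C3*exp(-3*a/5) - 6*a^2


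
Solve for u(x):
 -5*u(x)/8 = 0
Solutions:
 u(x) = 0


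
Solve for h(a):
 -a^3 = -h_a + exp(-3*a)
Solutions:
 h(a) = C1 + a^4/4 - exp(-3*a)/3


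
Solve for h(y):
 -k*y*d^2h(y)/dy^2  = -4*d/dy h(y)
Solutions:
 h(y) = C1 + y^(((re(k) + 4)*re(k) + im(k)^2)/(re(k)^2 + im(k)^2))*(C2*sin(4*log(y)*Abs(im(k))/(re(k)^2 + im(k)^2)) + C3*cos(4*log(y)*im(k)/(re(k)^2 + im(k)^2)))


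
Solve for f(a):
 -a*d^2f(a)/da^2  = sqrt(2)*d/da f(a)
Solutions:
 f(a) = C1 + C2*a^(1 - sqrt(2))


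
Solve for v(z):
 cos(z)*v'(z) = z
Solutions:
 v(z) = C1 + Integral(z/cos(z), z)


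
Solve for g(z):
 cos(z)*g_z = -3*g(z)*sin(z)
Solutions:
 g(z) = C1*cos(z)^3


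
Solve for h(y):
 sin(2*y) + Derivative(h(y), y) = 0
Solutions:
 h(y) = C1 + cos(2*y)/2


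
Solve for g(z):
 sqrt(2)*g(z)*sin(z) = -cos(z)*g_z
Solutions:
 g(z) = C1*cos(z)^(sqrt(2))


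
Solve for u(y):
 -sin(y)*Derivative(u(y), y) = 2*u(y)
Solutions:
 u(y) = C1*(cos(y) + 1)/(cos(y) - 1)


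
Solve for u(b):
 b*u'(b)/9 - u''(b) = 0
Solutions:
 u(b) = C1 + C2*erfi(sqrt(2)*b/6)


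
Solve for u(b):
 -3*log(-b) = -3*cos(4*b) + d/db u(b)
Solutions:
 u(b) = C1 - 3*b*log(-b) + 3*b + 3*sin(4*b)/4


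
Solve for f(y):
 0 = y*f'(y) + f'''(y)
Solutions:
 f(y) = C1 + Integral(C2*airyai(-y) + C3*airybi(-y), y)


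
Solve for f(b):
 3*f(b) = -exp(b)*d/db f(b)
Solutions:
 f(b) = C1*exp(3*exp(-b))


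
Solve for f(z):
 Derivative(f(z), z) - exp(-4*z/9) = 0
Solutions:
 f(z) = C1 - 9*exp(-4*z/9)/4


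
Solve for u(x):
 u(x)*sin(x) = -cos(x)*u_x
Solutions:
 u(x) = C1*cos(x)


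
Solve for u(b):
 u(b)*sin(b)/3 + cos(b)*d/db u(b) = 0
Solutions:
 u(b) = C1*cos(b)^(1/3)


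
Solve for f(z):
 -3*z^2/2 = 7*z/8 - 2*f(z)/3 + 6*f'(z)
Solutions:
 f(z) = C1*exp(z/9) + 9*z^2/4 + 669*z/16 + 6021/16


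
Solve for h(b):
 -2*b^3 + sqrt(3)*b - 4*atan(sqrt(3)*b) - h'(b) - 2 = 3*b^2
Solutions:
 h(b) = C1 - b^4/2 - b^3 + sqrt(3)*b^2/2 - 4*b*atan(sqrt(3)*b) - 2*b + 2*sqrt(3)*log(3*b^2 + 1)/3


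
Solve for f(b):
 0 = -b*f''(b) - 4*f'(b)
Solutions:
 f(b) = C1 + C2/b^3


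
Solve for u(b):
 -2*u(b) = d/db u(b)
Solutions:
 u(b) = C1*exp(-2*b)


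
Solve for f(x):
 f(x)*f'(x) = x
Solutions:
 f(x) = -sqrt(C1 + x^2)
 f(x) = sqrt(C1 + x^2)


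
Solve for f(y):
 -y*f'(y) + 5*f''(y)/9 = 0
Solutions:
 f(y) = C1 + C2*erfi(3*sqrt(10)*y/10)


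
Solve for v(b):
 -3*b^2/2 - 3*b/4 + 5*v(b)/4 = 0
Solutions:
 v(b) = 3*b*(2*b + 1)/5


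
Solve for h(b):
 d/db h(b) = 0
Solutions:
 h(b) = C1


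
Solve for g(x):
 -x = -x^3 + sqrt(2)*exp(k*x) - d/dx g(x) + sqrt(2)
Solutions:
 g(x) = C1 - x^4/4 + x^2/2 + sqrt(2)*x + sqrt(2)*exp(k*x)/k


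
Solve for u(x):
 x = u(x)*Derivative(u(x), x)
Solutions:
 u(x) = -sqrt(C1 + x^2)
 u(x) = sqrt(C1 + x^2)


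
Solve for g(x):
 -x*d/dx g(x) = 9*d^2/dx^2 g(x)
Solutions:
 g(x) = C1 + C2*erf(sqrt(2)*x/6)


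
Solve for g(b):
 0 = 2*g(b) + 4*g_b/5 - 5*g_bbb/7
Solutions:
 g(b) = C1*exp(-21^(1/3)*b*(4*21^(1/3)/(sqrt(49281) + 225)^(1/3) + (sqrt(49281) + 225)^(1/3))/30)*sin(3^(1/6)*7^(1/3)*b*(-3^(2/3)*(sqrt(49281) + 225)^(1/3) + 12*7^(1/3)/(sqrt(49281) + 225)^(1/3))/30) + C2*exp(-21^(1/3)*b*(4*21^(1/3)/(sqrt(49281) + 225)^(1/3) + (sqrt(49281) + 225)^(1/3))/30)*cos(3^(1/6)*7^(1/3)*b*(-3^(2/3)*(sqrt(49281) + 225)^(1/3) + 12*7^(1/3)/(sqrt(49281) + 225)^(1/3))/30) + C3*exp(21^(1/3)*b*(4*21^(1/3)/(sqrt(49281) + 225)^(1/3) + (sqrt(49281) + 225)^(1/3))/15)


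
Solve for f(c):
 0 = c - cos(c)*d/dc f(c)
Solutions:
 f(c) = C1 + Integral(c/cos(c), c)


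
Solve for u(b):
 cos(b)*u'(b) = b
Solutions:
 u(b) = C1 + Integral(b/cos(b), b)


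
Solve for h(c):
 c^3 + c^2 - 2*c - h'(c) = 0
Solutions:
 h(c) = C1 + c^4/4 + c^3/3 - c^2


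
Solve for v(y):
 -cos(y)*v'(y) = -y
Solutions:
 v(y) = C1 + Integral(y/cos(y), y)


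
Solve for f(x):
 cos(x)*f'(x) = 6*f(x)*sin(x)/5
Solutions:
 f(x) = C1/cos(x)^(6/5)


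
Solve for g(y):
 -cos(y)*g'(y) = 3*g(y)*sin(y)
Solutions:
 g(y) = C1*cos(y)^3


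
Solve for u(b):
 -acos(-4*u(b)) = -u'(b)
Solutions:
 Integral(1/acos(-4*_y), (_y, u(b))) = C1 + b


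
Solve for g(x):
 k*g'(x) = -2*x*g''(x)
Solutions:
 g(x) = C1 + x^(1 - re(k)/2)*(C2*sin(log(x)*Abs(im(k))/2) + C3*cos(log(x)*im(k)/2))


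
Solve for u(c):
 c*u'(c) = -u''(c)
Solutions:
 u(c) = C1 + C2*erf(sqrt(2)*c/2)


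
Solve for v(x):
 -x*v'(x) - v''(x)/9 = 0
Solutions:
 v(x) = C1 + C2*erf(3*sqrt(2)*x/2)


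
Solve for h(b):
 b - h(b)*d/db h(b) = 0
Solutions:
 h(b) = -sqrt(C1 + b^2)
 h(b) = sqrt(C1 + b^2)


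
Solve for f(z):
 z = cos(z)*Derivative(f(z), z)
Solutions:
 f(z) = C1 + Integral(z/cos(z), z)


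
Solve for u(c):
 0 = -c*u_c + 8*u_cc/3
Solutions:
 u(c) = C1 + C2*erfi(sqrt(3)*c/4)


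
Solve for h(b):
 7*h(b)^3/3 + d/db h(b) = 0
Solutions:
 h(b) = -sqrt(6)*sqrt(-1/(C1 - 7*b))/2
 h(b) = sqrt(6)*sqrt(-1/(C1 - 7*b))/2


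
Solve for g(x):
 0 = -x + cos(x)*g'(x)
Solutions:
 g(x) = C1 + Integral(x/cos(x), x)


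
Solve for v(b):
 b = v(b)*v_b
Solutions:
 v(b) = -sqrt(C1 + b^2)
 v(b) = sqrt(C1 + b^2)


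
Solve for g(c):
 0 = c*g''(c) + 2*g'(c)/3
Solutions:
 g(c) = C1 + C2*c^(1/3)


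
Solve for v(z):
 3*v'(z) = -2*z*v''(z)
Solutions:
 v(z) = C1 + C2/sqrt(z)


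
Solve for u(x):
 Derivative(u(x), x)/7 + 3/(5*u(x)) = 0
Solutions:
 u(x) = -sqrt(C1 - 210*x)/5
 u(x) = sqrt(C1 - 210*x)/5


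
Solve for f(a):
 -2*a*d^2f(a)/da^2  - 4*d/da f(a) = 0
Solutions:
 f(a) = C1 + C2/a


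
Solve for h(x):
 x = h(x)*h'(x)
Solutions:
 h(x) = -sqrt(C1 + x^2)
 h(x) = sqrt(C1 + x^2)


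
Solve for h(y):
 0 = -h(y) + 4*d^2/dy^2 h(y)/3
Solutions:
 h(y) = C1*exp(-sqrt(3)*y/2) + C2*exp(sqrt(3)*y/2)


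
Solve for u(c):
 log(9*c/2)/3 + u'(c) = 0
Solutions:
 u(c) = C1 - c*log(c)/3 - 2*c*log(3)/3 + c*log(2)/3 + c/3


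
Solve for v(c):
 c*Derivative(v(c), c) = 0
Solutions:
 v(c) = C1


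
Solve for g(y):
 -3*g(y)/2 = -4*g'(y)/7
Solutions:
 g(y) = C1*exp(21*y/8)


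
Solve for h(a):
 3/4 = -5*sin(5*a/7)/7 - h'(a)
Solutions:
 h(a) = C1 - 3*a/4 + cos(5*a/7)


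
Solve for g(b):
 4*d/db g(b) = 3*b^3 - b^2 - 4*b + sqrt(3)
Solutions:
 g(b) = C1 + 3*b^4/16 - b^3/12 - b^2/2 + sqrt(3)*b/4


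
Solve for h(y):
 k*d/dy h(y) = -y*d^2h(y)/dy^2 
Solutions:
 h(y) = C1 + y^(1 - re(k))*(C2*sin(log(y)*Abs(im(k))) + C3*cos(log(y)*im(k)))


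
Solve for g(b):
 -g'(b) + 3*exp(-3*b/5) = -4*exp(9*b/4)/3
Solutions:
 g(b) = C1 + 16*exp(9*b/4)/27 - 5*exp(-3*b/5)


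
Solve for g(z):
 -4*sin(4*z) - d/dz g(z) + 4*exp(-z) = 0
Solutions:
 g(z) = C1 + cos(4*z) - 4*exp(-z)


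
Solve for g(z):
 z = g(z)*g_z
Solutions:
 g(z) = -sqrt(C1 + z^2)
 g(z) = sqrt(C1 + z^2)


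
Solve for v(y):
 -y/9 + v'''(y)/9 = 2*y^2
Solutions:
 v(y) = C1 + C2*y + C3*y^2 + 3*y^5/10 + y^4/24


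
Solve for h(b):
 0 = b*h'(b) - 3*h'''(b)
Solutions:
 h(b) = C1 + Integral(C2*airyai(3^(2/3)*b/3) + C3*airybi(3^(2/3)*b/3), b)


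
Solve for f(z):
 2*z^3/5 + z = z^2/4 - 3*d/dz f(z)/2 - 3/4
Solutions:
 f(z) = C1 - z^4/15 + z^3/18 - z^2/3 - z/2


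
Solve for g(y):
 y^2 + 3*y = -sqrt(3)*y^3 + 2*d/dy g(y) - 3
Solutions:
 g(y) = C1 + sqrt(3)*y^4/8 + y^3/6 + 3*y^2/4 + 3*y/2


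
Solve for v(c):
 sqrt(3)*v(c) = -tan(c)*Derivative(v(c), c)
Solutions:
 v(c) = C1/sin(c)^(sqrt(3))


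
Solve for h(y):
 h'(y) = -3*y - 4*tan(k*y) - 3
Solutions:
 h(y) = C1 - 3*y^2/2 - 3*y - 4*Piecewise((-log(cos(k*y))/k, Ne(k, 0)), (0, True))


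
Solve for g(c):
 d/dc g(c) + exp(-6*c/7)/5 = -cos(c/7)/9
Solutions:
 g(c) = C1 - 7*sin(c/7)/9 + 7*exp(-6*c/7)/30


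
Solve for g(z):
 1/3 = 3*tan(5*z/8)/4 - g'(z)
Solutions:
 g(z) = C1 - z/3 - 6*log(cos(5*z/8))/5


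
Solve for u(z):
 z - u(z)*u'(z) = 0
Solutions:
 u(z) = -sqrt(C1 + z^2)
 u(z) = sqrt(C1 + z^2)


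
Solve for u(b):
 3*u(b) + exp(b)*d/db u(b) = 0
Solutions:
 u(b) = C1*exp(3*exp(-b))


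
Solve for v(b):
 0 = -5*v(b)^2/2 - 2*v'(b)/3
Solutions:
 v(b) = 4/(C1 + 15*b)


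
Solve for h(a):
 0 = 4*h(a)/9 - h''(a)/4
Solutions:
 h(a) = C1*exp(-4*a/3) + C2*exp(4*a/3)


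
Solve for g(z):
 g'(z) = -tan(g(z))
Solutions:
 g(z) = pi - asin(C1*exp(-z))
 g(z) = asin(C1*exp(-z))


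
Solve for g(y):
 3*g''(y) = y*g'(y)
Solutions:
 g(y) = C1 + C2*erfi(sqrt(6)*y/6)


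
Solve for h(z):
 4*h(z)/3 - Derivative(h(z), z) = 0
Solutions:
 h(z) = C1*exp(4*z/3)


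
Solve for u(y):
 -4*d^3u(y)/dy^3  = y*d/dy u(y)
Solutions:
 u(y) = C1 + Integral(C2*airyai(-2^(1/3)*y/2) + C3*airybi(-2^(1/3)*y/2), y)


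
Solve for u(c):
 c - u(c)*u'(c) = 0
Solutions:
 u(c) = -sqrt(C1 + c^2)
 u(c) = sqrt(C1 + c^2)


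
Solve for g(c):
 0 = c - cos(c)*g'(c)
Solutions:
 g(c) = C1 + Integral(c/cos(c), c)


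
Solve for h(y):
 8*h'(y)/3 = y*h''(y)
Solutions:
 h(y) = C1 + C2*y^(11/3)


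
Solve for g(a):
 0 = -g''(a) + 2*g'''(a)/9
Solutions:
 g(a) = C1 + C2*a + C3*exp(9*a/2)


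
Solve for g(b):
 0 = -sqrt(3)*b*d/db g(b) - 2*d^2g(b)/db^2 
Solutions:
 g(b) = C1 + C2*erf(3^(1/4)*b/2)


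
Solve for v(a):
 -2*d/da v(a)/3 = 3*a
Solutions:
 v(a) = C1 - 9*a^2/4


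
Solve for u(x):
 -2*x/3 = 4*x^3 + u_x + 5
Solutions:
 u(x) = C1 - x^4 - x^2/3 - 5*x


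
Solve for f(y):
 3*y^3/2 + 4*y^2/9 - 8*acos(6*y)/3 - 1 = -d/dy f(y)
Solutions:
 f(y) = C1 - 3*y^4/8 - 4*y^3/27 + 8*y*acos(6*y)/3 + y - 4*sqrt(1 - 36*y^2)/9


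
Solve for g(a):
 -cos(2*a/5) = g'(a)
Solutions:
 g(a) = C1 - 5*sin(2*a/5)/2


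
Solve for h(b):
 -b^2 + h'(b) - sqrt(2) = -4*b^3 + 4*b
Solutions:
 h(b) = C1 - b^4 + b^3/3 + 2*b^2 + sqrt(2)*b


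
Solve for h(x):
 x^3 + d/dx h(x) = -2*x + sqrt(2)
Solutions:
 h(x) = C1 - x^4/4 - x^2 + sqrt(2)*x


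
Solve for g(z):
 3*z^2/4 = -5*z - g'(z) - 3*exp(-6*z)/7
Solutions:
 g(z) = C1 - z^3/4 - 5*z^2/2 + exp(-6*z)/14


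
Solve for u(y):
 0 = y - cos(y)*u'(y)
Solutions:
 u(y) = C1 + Integral(y/cos(y), y)


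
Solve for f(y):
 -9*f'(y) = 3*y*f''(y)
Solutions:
 f(y) = C1 + C2/y^2


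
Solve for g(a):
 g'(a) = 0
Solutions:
 g(a) = C1


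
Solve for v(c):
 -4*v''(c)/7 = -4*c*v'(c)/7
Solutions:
 v(c) = C1 + C2*erfi(sqrt(2)*c/2)


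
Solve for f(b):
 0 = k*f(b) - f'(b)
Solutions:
 f(b) = C1*exp(b*k)


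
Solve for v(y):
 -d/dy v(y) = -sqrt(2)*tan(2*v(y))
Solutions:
 v(y) = -asin(C1*exp(2*sqrt(2)*y))/2 + pi/2
 v(y) = asin(C1*exp(2*sqrt(2)*y))/2


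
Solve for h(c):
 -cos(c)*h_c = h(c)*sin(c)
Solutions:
 h(c) = C1*cos(c)


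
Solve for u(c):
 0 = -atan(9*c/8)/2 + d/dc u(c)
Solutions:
 u(c) = C1 + c*atan(9*c/8)/2 - 2*log(81*c^2 + 64)/9


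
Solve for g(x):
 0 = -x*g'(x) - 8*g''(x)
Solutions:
 g(x) = C1 + C2*erf(x/4)


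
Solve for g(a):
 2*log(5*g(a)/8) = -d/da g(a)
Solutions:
 -Integral(1/(-log(_y) - log(5) + 3*log(2)), (_y, g(a)))/2 = C1 - a


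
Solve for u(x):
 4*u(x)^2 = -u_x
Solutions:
 u(x) = 1/(C1 + 4*x)


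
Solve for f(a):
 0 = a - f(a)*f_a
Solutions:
 f(a) = -sqrt(C1 + a^2)
 f(a) = sqrt(C1 + a^2)


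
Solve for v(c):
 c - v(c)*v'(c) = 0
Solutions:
 v(c) = -sqrt(C1 + c^2)
 v(c) = sqrt(C1 + c^2)


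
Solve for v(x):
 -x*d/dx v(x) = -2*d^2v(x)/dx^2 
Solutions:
 v(x) = C1 + C2*erfi(x/2)


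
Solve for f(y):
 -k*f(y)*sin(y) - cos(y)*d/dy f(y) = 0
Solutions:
 f(y) = C1*exp(k*log(cos(y)))


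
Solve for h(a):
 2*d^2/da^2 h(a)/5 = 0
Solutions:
 h(a) = C1 + C2*a


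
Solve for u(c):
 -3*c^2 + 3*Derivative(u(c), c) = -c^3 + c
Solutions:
 u(c) = C1 - c^4/12 + c^3/3 + c^2/6


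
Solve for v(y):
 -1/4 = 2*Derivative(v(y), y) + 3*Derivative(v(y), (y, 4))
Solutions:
 v(y) = C1 + C4*exp(-2^(1/3)*3^(2/3)*y/3) - y/8 + (C2*sin(2^(1/3)*3^(1/6)*y/2) + C3*cos(2^(1/3)*3^(1/6)*y/2))*exp(2^(1/3)*3^(2/3)*y/6)


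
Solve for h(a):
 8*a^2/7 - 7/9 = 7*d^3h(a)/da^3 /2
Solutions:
 h(a) = C1 + C2*a + C3*a^2 + 4*a^5/735 - a^3/27


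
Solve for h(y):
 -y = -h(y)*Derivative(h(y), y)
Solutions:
 h(y) = -sqrt(C1 + y^2)
 h(y) = sqrt(C1 + y^2)


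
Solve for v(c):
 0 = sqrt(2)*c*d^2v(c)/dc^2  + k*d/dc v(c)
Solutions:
 v(c) = C1 + c^(-sqrt(2)*re(k)/2 + 1)*(C2*sin(sqrt(2)*log(c)*Abs(im(k))/2) + C3*cos(sqrt(2)*log(c)*im(k)/2))


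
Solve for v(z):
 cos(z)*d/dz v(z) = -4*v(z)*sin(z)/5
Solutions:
 v(z) = C1*cos(z)^(4/5)


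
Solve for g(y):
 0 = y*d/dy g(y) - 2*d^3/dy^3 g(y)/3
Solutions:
 g(y) = C1 + Integral(C2*airyai(2^(2/3)*3^(1/3)*y/2) + C3*airybi(2^(2/3)*3^(1/3)*y/2), y)


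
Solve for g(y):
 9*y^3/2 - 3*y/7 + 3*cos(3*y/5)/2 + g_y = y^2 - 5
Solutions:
 g(y) = C1 - 9*y^4/8 + y^3/3 + 3*y^2/14 - 5*y - 5*sin(3*y/5)/2


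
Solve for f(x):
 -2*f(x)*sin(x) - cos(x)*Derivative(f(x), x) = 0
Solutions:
 f(x) = C1*cos(x)^2


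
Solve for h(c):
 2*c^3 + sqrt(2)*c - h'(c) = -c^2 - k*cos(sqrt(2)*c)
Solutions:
 h(c) = C1 + c^4/2 + c^3/3 + sqrt(2)*c^2/2 + sqrt(2)*k*sin(sqrt(2)*c)/2


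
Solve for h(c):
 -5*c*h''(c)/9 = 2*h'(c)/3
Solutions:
 h(c) = C1 + C2/c^(1/5)


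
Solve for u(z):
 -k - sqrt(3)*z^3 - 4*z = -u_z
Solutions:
 u(z) = C1 + k*z + sqrt(3)*z^4/4 + 2*z^2


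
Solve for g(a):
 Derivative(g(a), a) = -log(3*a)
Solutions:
 g(a) = C1 - a*log(a) - a*log(3) + a


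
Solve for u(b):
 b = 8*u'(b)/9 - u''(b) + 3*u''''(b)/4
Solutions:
 u(b) = C1 + C2*exp(b*((sqrt(3) + 2)^(-1/3) + (sqrt(3) + 2)^(1/3))/3)*sin(sqrt(3)*b*(-(sqrt(3) + 2)^(1/3) + (sqrt(3) + 2)^(-1/3))/3) + C3*exp(b*((sqrt(3) + 2)^(-1/3) + (sqrt(3) + 2)^(1/3))/3)*cos(sqrt(3)*b*(-(sqrt(3) + 2)^(1/3) + (sqrt(3) + 2)^(-1/3))/3) + C4*exp(-2*b*((sqrt(3) + 2)^(-1/3) + (sqrt(3) + 2)^(1/3))/3) + 9*b^2/16 + 81*b/64


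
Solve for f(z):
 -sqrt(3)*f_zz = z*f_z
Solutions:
 f(z) = C1 + C2*erf(sqrt(2)*3^(3/4)*z/6)


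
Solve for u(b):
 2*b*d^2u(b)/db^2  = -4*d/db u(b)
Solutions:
 u(b) = C1 + C2/b


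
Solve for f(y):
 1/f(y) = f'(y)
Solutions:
 f(y) = -sqrt(C1 + 2*y)
 f(y) = sqrt(C1 + 2*y)


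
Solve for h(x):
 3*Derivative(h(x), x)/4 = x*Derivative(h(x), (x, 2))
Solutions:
 h(x) = C1 + C2*x^(7/4)


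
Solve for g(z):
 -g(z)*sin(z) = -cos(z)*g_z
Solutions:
 g(z) = C1/cos(z)


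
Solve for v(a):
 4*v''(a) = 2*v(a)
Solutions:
 v(a) = C1*exp(-sqrt(2)*a/2) + C2*exp(sqrt(2)*a/2)


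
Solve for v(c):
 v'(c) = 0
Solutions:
 v(c) = C1


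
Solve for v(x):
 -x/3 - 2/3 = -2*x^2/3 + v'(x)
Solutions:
 v(x) = C1 + 2*x^3/9 - x^2/6 - 2*x/3


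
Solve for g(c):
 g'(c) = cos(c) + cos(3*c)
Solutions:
 g(c) = C1 + sin(c) + sin(3*c)/3


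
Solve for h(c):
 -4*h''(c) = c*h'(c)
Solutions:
 h(c) = C1 + C2*erf(sqrt(2)*c/4)


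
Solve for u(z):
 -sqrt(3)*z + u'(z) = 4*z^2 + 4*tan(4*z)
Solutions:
 u(z) = C1 + 4*z^3/3 + sqrt(3)*z^2/2 - log(cos(4*z))


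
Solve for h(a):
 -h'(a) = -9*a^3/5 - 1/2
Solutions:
 h(a) = C1 + 9*a^4/20 + a/2


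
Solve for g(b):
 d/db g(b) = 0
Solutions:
 g(b) = C1


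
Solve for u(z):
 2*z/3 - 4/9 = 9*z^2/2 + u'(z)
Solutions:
 u(z) = C1 - 3*z^3/2 + z^2/3 - 4*z/9


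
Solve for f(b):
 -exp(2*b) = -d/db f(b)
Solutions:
 f(b) = C1 + exp(2*b)/2


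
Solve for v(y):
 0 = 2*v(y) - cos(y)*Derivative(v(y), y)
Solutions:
 v(y) = C1*(sin(y) + 1)/(sin(y) - 1)


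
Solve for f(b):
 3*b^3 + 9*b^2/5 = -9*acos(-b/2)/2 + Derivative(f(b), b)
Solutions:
 f(b) = C1 + 3*b^4/4 + 3*b^3/5 + 9*b*acos(-b/2)/2 + 9*sqrt(4 - b^2)/2


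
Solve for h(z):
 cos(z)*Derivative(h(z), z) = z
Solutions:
 h(z) = C1 + Integral(z/cos(z), z)


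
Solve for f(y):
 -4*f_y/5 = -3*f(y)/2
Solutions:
 f(y) = C1*exp(15*y/8)


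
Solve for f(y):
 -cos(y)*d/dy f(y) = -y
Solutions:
 f(y) = C1 + Integral(y/cos(y), y)


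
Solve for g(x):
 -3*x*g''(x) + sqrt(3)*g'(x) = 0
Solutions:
 g(x) = C1 + C2*x^(sqrt(3)/3 + 1)


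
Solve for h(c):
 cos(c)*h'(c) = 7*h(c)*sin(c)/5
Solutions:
 h(c) = C1/cos(c)^(7/5)


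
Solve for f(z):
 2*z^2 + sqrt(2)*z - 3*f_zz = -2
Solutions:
 f(z) = C1 + C2*z + z^4/18 + sqrt(2)*z^3/18 + z^2/3


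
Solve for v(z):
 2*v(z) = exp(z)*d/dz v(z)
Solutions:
 v(z) = C1*exp(-2*exp(-z))


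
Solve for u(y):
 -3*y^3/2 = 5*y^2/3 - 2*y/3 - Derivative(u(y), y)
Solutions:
 u(y) = C1 + 3*y^4/8 + 5*y^3/9 - y^2/3


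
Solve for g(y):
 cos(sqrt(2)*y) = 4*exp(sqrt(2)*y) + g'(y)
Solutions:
 g(y) = C1 - 2*sqrt(2)*exp(sqrt(2)*y) + sqrt(2)*sin(sqrt(2)*y)/2


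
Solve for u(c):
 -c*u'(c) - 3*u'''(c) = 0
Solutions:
 u(c) = C1 + Integral(C2*airyai(-3^(2/3)*c/3) + C3*airybi(-3^(2/3)*c/3), c)


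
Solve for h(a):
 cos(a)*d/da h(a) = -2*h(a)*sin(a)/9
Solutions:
 h(a) = C1*cos(a)^(2/9)


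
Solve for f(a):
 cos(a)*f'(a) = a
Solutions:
 f(a) = C1 + Integral(a/cos(a), a)


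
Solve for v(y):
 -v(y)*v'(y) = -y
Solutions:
 v(y) = -sqrt(C1 + y^2)
 v(y) = sqrt(C1 + y^2)


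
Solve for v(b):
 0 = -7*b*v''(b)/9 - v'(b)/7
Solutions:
 v(b) = C1 + C2*b^(40/49)


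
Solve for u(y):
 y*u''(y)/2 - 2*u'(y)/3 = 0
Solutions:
 u(y) = C1 + C2*y^(7/3)


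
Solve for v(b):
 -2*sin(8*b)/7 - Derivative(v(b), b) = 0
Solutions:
 v(b) = C1 + cos(8*b)/28


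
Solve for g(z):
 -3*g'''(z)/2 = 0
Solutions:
 g(z) = C1 + C2*z + C3*z^2


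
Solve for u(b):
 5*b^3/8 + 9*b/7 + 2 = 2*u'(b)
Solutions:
 u(b) = C1 + 5*b^4/64 + 9*b^2/28 + b


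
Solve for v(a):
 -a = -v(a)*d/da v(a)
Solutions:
 v(a) = -sqrt(C1 + a^2)
 v(a) = sqrt(C1 + a^2)


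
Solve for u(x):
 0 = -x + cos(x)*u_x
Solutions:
 u(x) = C1 + Integral(x/cos(x), x)


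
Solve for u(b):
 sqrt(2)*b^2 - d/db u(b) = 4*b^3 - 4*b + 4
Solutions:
 u(b) = C1 - b^4 + sqrt(2)*b^3/3 + 2*b^2 - 4*b


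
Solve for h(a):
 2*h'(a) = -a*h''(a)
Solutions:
 h(a) = C1 + C2/a


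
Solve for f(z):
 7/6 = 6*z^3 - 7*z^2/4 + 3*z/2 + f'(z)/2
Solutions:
 f(z) = C1 - 3*z^4 + 7*z^3/6 - 3*z^2/2 + 7*z/3


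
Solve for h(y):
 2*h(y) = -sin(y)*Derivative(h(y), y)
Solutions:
 h(y) = C1*(cos(y) + 1)/(cos(y) - 1)


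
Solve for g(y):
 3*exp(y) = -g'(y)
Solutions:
 g(y) = C1 - 3*exp(y)


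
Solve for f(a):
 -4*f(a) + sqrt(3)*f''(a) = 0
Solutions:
 f(a) = C1*exp(-2*3^(3/4)*a/3) + C2*exp(2*3^(3/4)*a/3)


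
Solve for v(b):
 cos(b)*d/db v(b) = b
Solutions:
 v(b) = C1 + Integral(b/cos(b), b)


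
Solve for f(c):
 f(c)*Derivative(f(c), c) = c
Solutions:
 f(c) = -sqrt(C1 + c^2)
 f(c) = sqrt(C1 + c^2)


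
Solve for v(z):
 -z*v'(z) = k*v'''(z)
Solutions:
 v(z) = C1 + Integral(C2*airyai(z*(-1/k)^(1/3)) + C3*airybi(z*(-1/k)^(1/3)), z)


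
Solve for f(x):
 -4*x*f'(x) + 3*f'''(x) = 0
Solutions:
 f(x) = C1 + Integral(C2*airyai(6^(2/3)*x/3) + C3*airybi(6^(2/3)*x/3), x)


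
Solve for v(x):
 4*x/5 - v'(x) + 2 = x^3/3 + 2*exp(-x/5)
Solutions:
 v(x) = C1 - x^4/12 + 2*x^2/5 + 2*x + 10*exp(-x/5)


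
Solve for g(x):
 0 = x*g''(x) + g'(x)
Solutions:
 g(x) = C1 + C2*log(x)


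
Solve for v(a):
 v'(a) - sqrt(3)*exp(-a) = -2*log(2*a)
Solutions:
 v(a) = C1 - 2*a*log(a) + 2*a*(1 - log(2)) - sqrt(3)*exp(-a)


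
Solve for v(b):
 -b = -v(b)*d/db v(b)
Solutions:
 v(b) = -sqrt(C1 + b^2)
 v(b) = sqrt(C1 + b^2)


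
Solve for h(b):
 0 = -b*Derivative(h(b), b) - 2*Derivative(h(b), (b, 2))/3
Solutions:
 h(b) = C1 + C2*erf(sqrt(3)*b/2)


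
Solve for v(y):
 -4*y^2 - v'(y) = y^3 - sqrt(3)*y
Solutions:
 v(y) = C1 - y^4/4 - 4*y^3/3 + sqrt(3)*y^2/2


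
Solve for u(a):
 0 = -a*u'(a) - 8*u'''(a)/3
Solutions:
 u(a) = C1 + Integral(C2*airyai(-3^(1/3)*a/2) + C3*airybi(-3^(1/3)*a/2), a)


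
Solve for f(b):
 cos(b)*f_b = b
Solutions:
 f(b) = C1 + Integral(b/cos(b), b)


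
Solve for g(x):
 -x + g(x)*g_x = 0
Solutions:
 g(x) = -sqrt(C1 + x^2)
 g(x) = sqrt(C1 + x^2)


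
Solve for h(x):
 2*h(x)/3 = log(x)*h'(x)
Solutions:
 h(x) = C1*exp(2*li(x)/3)


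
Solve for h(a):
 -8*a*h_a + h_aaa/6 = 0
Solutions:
 h(a) = C1 + Integral(C2*airyai(2*6^(1/3)*a) + C3*airybi(2*6^(1/3)*a), a)


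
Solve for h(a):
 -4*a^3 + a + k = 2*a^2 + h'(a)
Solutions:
 h(a) = C1 - a^4 - 2*a^3/3 + a^2/2 + a*k


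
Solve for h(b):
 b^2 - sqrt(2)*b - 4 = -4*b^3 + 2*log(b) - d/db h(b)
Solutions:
 h(b) = C1 - b^4 - b^3/3 + sqrt(2)*b^2/2 + 2*b*log(b) + 2*b


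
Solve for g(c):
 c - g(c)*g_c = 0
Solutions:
 g(c) = -sqrt(C1 + c^2)
 g(c) = sqrt(C1 + c^2)


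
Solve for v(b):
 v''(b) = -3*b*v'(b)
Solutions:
 v(b) = C1 + C2*erf(sqrt(6)*b/2)


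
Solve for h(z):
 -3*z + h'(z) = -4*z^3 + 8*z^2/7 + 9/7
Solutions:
 h(z) = C1 - z^4 + 8*z^3/21 + 3*z^2/2 + 9*z/7


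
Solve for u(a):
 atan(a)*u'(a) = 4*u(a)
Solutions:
 u(a) = C1*exp(4*Integral(1/atan(a), a))


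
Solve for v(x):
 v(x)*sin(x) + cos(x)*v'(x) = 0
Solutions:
 v(x) = C1*cos(x)


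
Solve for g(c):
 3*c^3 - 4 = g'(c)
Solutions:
 g(c) = C1 + 3*c^4/4 - 4*c


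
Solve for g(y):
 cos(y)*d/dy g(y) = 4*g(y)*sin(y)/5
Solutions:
 g(y) = C1/cos(y)^(4/5)


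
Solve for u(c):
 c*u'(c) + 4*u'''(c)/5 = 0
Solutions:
 u(c) = C1 + Integral(C2*airyai(-10^(1/3)*c/2) + C3*airybi(-10^(1/3)*c/2), c)


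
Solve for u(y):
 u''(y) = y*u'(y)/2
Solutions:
 u(y) = C1 + C2*erfi(y/2)


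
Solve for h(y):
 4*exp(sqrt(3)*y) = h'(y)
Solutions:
 h(y) = C1 + 4*sqrt(3)*exp(sqrt(3)*y)/3


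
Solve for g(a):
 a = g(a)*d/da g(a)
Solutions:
 g(a) = -sqrt(C1 + a^2)
 g(a) = sqrt(C1 + a^2)


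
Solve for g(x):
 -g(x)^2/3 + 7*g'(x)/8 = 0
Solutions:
 g(x) = -21/(C1 + 8*x)


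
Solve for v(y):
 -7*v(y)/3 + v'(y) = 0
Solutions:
 v(y) = C1*exp(7*y/3)


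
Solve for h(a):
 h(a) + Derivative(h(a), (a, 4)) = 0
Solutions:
 h(a) = (C1*sin(sqrt(2)*a/2) + C2*cos(sqrt(2)*a/2))*exp(-sqrt(2)*a/2) + (C3*sin(sqrt(2)*a/2) + C4*cos(sqrt(2)*a/2))*exp(sqrt(2)*a/2)


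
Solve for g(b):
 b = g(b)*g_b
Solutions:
 g(b) = -sqrt(C1 + b^2)
 g(b) = sqrt(C1 + b^2)


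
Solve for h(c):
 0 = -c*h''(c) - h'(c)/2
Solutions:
 h(c) = C1 + C2*sqrt(c)


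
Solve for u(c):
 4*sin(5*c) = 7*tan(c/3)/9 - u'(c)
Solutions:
 u(c) = C1 - 7*log(cos(c/3))/3 + 4*cos(5*c)/5


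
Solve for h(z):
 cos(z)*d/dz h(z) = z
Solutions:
 h(z) = C1 + Integral(z/cos(z), z)


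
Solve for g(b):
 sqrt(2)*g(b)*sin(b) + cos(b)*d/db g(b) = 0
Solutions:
 g(b) = C1*cos(b)^(sqrt(2))


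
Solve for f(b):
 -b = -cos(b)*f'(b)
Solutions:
 f(b) = C1 + Integral(b/cos(b), b)


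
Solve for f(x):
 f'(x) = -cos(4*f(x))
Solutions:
 f(x) = -asin((C1 + exp(8*x))/(C1 - exp(8*x)))/4 + pi/4
 f(x) = asin((C1 + exp(8*x))/(C1 - exp(8*x)))/4


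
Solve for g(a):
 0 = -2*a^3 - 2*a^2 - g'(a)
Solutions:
 g(a) = C1 - a^4/2 - 2*a^3/3


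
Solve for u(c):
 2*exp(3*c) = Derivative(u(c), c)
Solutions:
 u(c) = C1 + 2*exp(3*c)/3


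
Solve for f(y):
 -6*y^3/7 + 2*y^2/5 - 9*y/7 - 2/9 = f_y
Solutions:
 f(y) = C1 - 3*y^4/14 + 2*y^3/15 - 9*y^2/14 - 2*y/9


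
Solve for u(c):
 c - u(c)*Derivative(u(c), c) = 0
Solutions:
 u(c) = -sqrt(C1 + c^2)
 u(c) = sqrt(C1 + c^2)


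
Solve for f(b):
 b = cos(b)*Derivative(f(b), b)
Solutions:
 f(b) = C1 + Integral(b/cos(b), b)


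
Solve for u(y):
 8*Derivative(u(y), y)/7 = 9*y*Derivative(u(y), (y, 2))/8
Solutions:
 u(y) = C1 + C2*y^(127/63)


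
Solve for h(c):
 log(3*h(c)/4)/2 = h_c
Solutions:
 2*Integral(1/(-log(_y) - log(3) + 2*log(2)), (_y, h(c))) = C1 - c


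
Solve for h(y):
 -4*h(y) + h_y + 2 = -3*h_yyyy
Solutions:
 h(y) = C1*exp(y*(-4 - 4*2^(1/3)/(29 + 3*sqrt(97))^(1/3) + 2^(2/3)*(29 + 3*sqrt(97))^(1/3))/12)*sin(2^(1/3)*sqrt(3)*y*(4/(29 + 3*sqrt(97))^(1/3) + 2^(1/3)*(29 + 3*sqrt(97))^(1/3))/12) + C2*exp(y*(-4 - 4*2^(1/3)/(29 + 3*sqrt(97))^(1/3) + 2^(2/3)*(29 + 3*sqrt(97))^(1/3))/12)*cos(2^(1/3)*sqrt(3)*y*(4/(29 + 3*sqrt(97))^(1/3) + 2^(1/3)*(29 + 3*sqrt(97))^(1/3))/12) + C3*exp(y) + C4*exp(y*(-2^(2/3)*(29 + 3*sqrt(97))^(1/3) - 2 + 4*2^(1/3)/(29 + 3*sqrt(97))^(1/3))/6) + 1/2


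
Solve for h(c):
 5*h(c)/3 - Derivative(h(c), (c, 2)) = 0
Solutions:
 h(c) = C1*exp(-sqrt(15)*c/3) + C2*exp(sqrt(15)*c/3)


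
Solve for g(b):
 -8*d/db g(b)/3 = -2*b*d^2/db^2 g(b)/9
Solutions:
 g(b) = C1 + C2*b^13
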